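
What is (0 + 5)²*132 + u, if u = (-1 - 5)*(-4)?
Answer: 3324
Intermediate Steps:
u = 24 (u = -6*(-4) = 24)
(0 + 5)²*132 + u = (0 + 5)²*132 + 24 = 5²*132 + 24 = 25*132 + 24 = 3300 + 24 = 3324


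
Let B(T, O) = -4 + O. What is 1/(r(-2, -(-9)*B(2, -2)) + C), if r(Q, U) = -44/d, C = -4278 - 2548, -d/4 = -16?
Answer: -16/109227 ≈ -0.00014648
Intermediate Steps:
d = 64 (d = -4*(-16) = 64)
C = -6826
r(Q, U) = -11/16 (r(Q, U) = -44/64 = -44*1/64 = -11/16)
1/(r(-2, -(-9)*B(2, -2)) + C) = 1/(-11/16 - 6826) = 1/(-109227/16) = -16/109227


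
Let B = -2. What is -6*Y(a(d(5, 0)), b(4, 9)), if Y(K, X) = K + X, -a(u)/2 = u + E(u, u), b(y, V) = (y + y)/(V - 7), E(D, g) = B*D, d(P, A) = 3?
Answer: -60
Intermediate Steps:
E(D, g) = -2*D
b(y, V) = 2*y/(-7 + V) (b(y, V) = (2*y)/(-7 + V) = 2*y/(-7 + V))
a(u) = 2*u (a(u) = -2*(u - 2*u) = -(-2)*u = 2*u)
-6*Y(a(d(5, 0)), b(4, 9)) = -6*(2*3 + 2*4/(-7 + 9)) = -6*(6 + 2*4/2) = -6*(6 + 2*4*(½)) = -6*(6 + 4) = -6*10 = -60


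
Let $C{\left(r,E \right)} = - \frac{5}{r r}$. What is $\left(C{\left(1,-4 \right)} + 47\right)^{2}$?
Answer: $1764$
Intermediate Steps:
$C{\left(r,E \right)} = - \frac{5}{r^{2}}$
$\left(C{\left(1,-4 \right)} + 47\right)^{2} = \left(- 5 \cdot 1^{-2} + 47\right)^{2} = \left(\left(-5\right) 1 + 47\right)^{2} = \left(-5 + 47\right)^{2} = 42^{2} = 1764$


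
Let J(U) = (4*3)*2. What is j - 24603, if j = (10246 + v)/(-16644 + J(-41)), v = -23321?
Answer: -81777757/3324 ≈ -24602.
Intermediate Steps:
J(U) = 24 (J(U) = 12*2 = 24)
j = 2615/3324 (j = (10246 - 23321)/(-16644 + 24) = -13075/(-16620) = -13075*(-1/16620) = 2615/3324 ≈ 0.78670)
j - 24603 = 2615/3324 - 24603 = -81777757/3324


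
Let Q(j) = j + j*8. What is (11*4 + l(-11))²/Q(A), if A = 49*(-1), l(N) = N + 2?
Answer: -25/9 ≈ -2.7778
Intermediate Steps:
l(N) = 2 + N
A = -49
Q(j) = 9*j (Q(j) = j + 8*j = 9*j)
(11*4 + l(-11))²/Q(A) = (11*4 + (2 - 11))²/((9*(-49))) = (44 - 9)²/(-441) = 35²*(-1/441) = 1225*(-1/441) = -25/9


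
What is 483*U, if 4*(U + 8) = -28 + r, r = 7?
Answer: -25599/4 ≈ -6399.8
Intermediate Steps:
U = -53/4 (U = -8 + (-28 + 7)/4 = -8 + (¼)*(-21) = -8 - 21/4 = -53/4 ≈ -13.250)
483*U = 483*(-53/4) = -25599/4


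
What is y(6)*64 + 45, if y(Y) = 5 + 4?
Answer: 621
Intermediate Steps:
y(Y) = 9
y(6)*64 + 45 = 9*64 + 45 = 576 + 45 = 621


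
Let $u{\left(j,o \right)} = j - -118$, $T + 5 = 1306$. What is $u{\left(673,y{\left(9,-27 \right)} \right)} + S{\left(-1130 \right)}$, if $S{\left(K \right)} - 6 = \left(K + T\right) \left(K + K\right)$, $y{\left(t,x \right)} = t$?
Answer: $-385663$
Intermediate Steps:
$T = 1301$ ($T = -5 + 1306 = 1301$)
$S{\left(K \right)} = 6 + 2 K \left(1301 + K\right)$ ($S{\left(K \right)} = 6 + \left(K + 1301\right) \left(K + K\right) = 6 + \left(1301 + K\right) 2 K = 6 + 2 K \left(1301 + K\right)$)
$u{\left(j,o \right)} = 118 + j$ ($u{\left(j,o \right)} = j + 118 = 118 + j$)
$u{\left(673,y{\left(9,-27 \right)} \right)} + S{\left(-1130 \right)} = \left(118 + 673\right) + \left(6 + 2 \left(-1130\right)^{2} + 2602 \left(-1130\right)\right) = 791 + \left(6 + 2 \cdot 1276900 - 2940260\right) = 791 + \left(6 + 2553800 - 2940260\right) = 791 - 386454 = -385663$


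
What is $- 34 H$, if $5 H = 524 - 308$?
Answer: $- \frac{7344}{5} \approx -1468.8$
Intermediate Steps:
$H = \frac{216}{5}$ ($H = \frac{524 - 308}{5} = \frac{1}{5} \cdot 216 = \frac{216}{5} \approx 43.2$)
$- 34 H = \left(-34\right) \frac{216}{5} = - \frac{7344}{5}$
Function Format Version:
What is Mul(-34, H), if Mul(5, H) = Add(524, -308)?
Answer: Rational(-7344, 5) ≈ -1468.8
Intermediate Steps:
H = Rational(216, 5) (H = Mul(Rational(1, 5), Add(524, -308)) = Mul(Rational(1, 5), 216) = Rational(216, 5) ≈ 43.200)
Mul(-34, H) = Mul(-34, Rational(216, 5)) = Rational(-7344, 5)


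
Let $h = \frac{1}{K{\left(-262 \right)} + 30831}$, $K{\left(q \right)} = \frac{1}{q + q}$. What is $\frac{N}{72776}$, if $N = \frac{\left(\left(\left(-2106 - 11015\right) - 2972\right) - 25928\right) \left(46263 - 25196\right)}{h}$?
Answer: $- \frac{14301709423673301}{38134624} \approx -3.7503 \cdot 10^{8}$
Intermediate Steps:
$K{\left(q \right)} = \frac{1}{2 q}$
$h = \frac{524}{16155443}$ ($h = \frac{1}{\frac{1}{2 \left(-262\right)} + 30831} = \frac{1}{\frac{1}{2} \left(- \frac{1}{262}\right) + 30831} = \frac{1}{- \frac{1}{524} + 30831} = \frac{1}{\frac{16155443}{524}} = \frac{524}{16155443} \approx 3.2435 \cdot 10^{-5}$)
$N = - \frac{14301709423673301}{524}$ ($N = \frac{\left(\left(\left(-2106 - 11015\right) - 2972\right) - 25928\right) \left(46263 - 25196\right)}{\frac{524}{16155443}} = \left(\left(-13121 - 2972\right) - 25928\right) 21067 \cdot \frac{16155443}{524} = \left(-16093 - 25928\right) 21067 \cdot \frac{16155443}{524} = \left(-42021\right) 21067 \cdot \frac{16155443}{524} = \left(-885256407\right) \frac{16155443}{524} = - \frac{14301709423673301}{524} \approx -2.7293 \cdot 10^{13}$)
$\frac{N}{72776} = - \frac{14301709423673301}{524 \cdot 72776} = \left(- \frac{14301709423673301}{524}\right) \frac{1}{72776} = - \frac{14301709423673301}{38134624}$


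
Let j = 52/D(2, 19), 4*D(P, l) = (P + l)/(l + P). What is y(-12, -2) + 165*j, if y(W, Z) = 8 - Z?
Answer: 34330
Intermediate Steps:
D(P, l) = ¼ (D(P, l) = ((P + l)/(l + P))/4 = ((P + l)/(P + l))/4 = (¼)*1 = ¼)
j = 208 (j = 52/(¼) = 52*4 = 208)
y(-12, -2) + 165*j = (8 - 1*(-2)) + 165*208 = (8 + 2) + 34320 = 10 + 34320 = 34330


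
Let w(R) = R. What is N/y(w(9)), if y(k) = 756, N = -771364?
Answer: -192841/189 ≈ -1020.3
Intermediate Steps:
N/y(w(9)) = -771364/756 = -771364*1/756 = -192841/189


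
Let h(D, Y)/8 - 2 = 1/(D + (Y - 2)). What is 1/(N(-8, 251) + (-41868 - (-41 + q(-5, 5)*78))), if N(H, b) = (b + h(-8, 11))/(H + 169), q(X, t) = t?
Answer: -161/6796662 ≈ -2.3688e-5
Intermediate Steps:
h(D, Y) = 16 + 8/(-2 + D + Y) (h(D, Y) = 16 + 8/(D + (Y - 2)) = 16 + 8/(D + (-2 + Y)) = 16 + 8/(-2 + D + Y))
N(H, b) = (24 + b)/(169 + H) (N(H, b) = (b + 8*(-3 + 2*(-8) + 2*11)/(-2 - 8 + 11))/(H + 169) = (b + 8*(-3 - 16 + 22)/1)/(169 + H) = (b + 8*1*3)/(169 + H) = (b + 24)/(169 + H) = (24 + b)/(169 + H))
1/(N(-8, 251) + (-41868 - (-41 + q(-5, 5)*78))) = 1/((24 + 251)/(169 - 8) + (-41868 - (-41 + 5*78))) = 1/(275/161 + (-41868 - (-41 + 390))) = 1/((1/161)*275 + (-41868 - 1*349)) = 1/(275/161 + (-41868 - 349)) = 1/(275/161 - 42217) = 1/(-6796662/161) = -161/6796662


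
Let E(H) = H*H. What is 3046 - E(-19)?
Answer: 2685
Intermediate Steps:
E(H) = H²
3046 - E(-19) = 3046 - 1*(-19)² = 3046 - 1*361 = 3046 - 361 = 2685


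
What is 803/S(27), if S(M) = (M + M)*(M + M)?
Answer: 803/2916 ≈ 0.27538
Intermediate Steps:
S(M) = 4*M² (S(M) = (2*M)*(2*M) = 4*M²)
803/S(27) = 803/((4*27²)) = 803/((4*729)) = 803/2916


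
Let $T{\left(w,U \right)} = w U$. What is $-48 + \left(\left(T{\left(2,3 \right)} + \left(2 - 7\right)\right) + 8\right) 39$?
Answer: $303$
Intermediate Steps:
$T{\left(w,U \right)} = U w$
$-48 + \left(\left(T{\left(2,3 \right)} + \left(2 - 7\right)\right) + 8\right) 39 = -48 + \left(\left(3 \cdot 2 + \left(2 - 7\right)\right) + 8\right) 39 = -48 + \left(\left(6 - 5\right) + 8\right) 39 = -48 + \left(1 + 8\right) 39 = -48 + 9 \cdot 39 = -48 + 351 = 303$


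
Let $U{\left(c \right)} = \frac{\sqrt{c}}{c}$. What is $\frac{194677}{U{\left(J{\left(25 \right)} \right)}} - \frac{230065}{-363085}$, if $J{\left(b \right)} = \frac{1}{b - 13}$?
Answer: $\frac{46013}{72617} + \frac{194677 \sqrt{3}}{6} \approx 56199.0$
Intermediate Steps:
$J{\left(b \right)} = \frac{1}{-13 + b}$
$U{\left(c \right)} = \frac{1}{\sqrt{c}}$
$\frac{194677}{U{\left(J{\left(25 \right)} \right)}} - \frac{230065}{-363085} = \frac{194677}{\frac{1}{\sqrt{\frac{1}{-13 + 25}}}} - \frac{230065}{-363085} = \frac{194677}{\frac{1}{\sqrt{\frac{1}{12}}}} - - \frac{46013}{72617} = \frac{194677}{\frac{1}{\sqrt{\frac{1}{12}}}} + \frac{46013}{72617} = \frac{194677}{2 \sqrt{3}} + \frac{46013}{72617} = 194677 \frac{\sqrt{3}}{6} + \frac{46013}{72617} = \frac{194677 \sqrt{3}}{6} + \frac{46013}{72617} = \frac{46013}{72617} + \frac{194677 \sqrt{3}}{6}$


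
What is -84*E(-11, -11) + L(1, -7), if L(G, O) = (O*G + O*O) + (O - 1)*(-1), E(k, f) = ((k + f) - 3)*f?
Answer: -23050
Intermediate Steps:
E(k, f) = f*(-3 + f + k) (E(k, f) = ((f + k) - 3)*f = (-3 + f + k)*f = f*(-3 + f + k))
L(G, O) = 1 + O² - O + G*O (L(G, O) = (G*O + O²) + (-1 + O)*(-1) = (O² + G*O) + (1 - O) = 1 + O² - O + G*O)
-84*E(-11, -11) + L(1, -7) = -(-924)*(-3 - 11 - 11) + (1 + (-7)² - 1*(-7) + 1*(-7)) = -(-924)*(-25) + (1 + 49 + 7 - 7) = -84*275 + 50 = -23100 + 50 = -23050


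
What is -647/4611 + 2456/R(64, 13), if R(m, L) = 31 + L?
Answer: 2824037/50721 ≈ 55.678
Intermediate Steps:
-647/4611 + 2456/R(64, 13) = -647/4611 + 2456/(31 + 13) = -647*1/4611 + 2456/44 = -647/4611 + 2456*(1/44) = -647/4611 + 614/11 = 2824037/50721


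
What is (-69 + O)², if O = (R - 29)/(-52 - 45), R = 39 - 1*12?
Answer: 44769481/9409 ≈ 4758.2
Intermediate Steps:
R = 27 (R = 39 - 12 = 27)
O = 2/97 (O = (27 - 29)/(-52 - 45) = -2/(-97) = -2*(-1/97) = 2/97 ≈ 0.020619)
(-69 + O)² = (-69 + 2/97)² = (-6691/97)² = 44769481/9409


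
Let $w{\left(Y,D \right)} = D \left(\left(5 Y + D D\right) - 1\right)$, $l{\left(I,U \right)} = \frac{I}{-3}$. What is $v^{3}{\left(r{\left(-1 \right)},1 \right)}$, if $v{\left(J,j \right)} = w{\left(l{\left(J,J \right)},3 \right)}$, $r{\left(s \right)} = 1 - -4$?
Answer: $-1$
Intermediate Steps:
$l{\left(I,U \right)} = - \frac{I}{3}$ ($l{\left(I,U \right)} = I \left(- \frac{1}{3}\right) = - \frac{I}{3}$)
$r{\left(s \right)} = 5$ ($r{\left(s \right)} = 1 + 4 = 5$)
$w{\left(Y,D \right)} = D \left(-1 + D^{2} + 5 Y\right)$ ($w{\left(Y,D \right)} = D \left(\left(5 Y + D^{2}\right) - 1\right) = D \left(\left(D^{2} + 5 Y\right) - 1\right) = D \left(-1 + D^{2} + 5 Y\right)$)
$v{\left(J,j \right)} = 24 - 5 J$ ($v{\left(J,j \right)} = 3 \left(-1 + 3^{2} + 5 \left(- \frac{J}{3}\right)\right) = 3 \left(-1 + 9 - \frac{5 J}{3}\right) = 3 \left(8 - \frac{5 J}{3}\right) = 24 - 5 J$)
$v^{3}{\left(r{\left(-1 \right)},1 \right)} = \left(24 - 25\right)^{3} = \left(-1\right)^{3} = -1$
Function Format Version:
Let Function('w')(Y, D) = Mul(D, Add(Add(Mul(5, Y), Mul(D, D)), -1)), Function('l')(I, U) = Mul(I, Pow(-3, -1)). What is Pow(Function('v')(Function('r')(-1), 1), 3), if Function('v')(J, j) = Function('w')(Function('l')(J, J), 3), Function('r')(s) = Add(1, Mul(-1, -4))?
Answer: -1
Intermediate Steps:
Function('l')(I, U) = Mul(Rational(-1, 3), I) (Function('l')(I, U) = Mul(I, Rational(-1, 3)) = Mul(Rational(-1, 3), I))
Function('r')(s) = 5 (Function('r')(s) = Add(1, 4) = 5)
Function('w')(Y, D) = Mul(D, Add(-1, Pow(D, 2), Mul(5, Y))) (Function('w')(Y, D) = Mul(D, Add(Add(Mul(5, Y), Pow(D, 2)), -1)) = Mul(D, Add(Add(Pow(D, 2), Mul(5, Y)), -1)) = Mul(D, Add(-1, Pow(D, 2), Mul(5, Y))))
Function('v')(J, j) = Add(24, Mul(-5, J)) (Function('v')(J, j) = Mul(3, Add(-1, Pow(3, 2), Mul(5, Mul(Rational(-1, 3), J)))) = Mul(3, Add(-1, 9, Mul(Rational(-5, 3), J))) = Mul(3, Add(8, Mul(Rational(-5, 3), J))) = Add(24, Mul(-5, J)))
Pow(Function('v')(Function('r')(-1), 1), 3) = Pow(Add(24, Mul(-5, 5)), 3) = Pow(Add(24, -25), 3) = Pow(-1, 3) = -1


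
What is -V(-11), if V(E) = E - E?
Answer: 0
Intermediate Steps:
V(E) = 0
-V(-11) = -1*0 = 0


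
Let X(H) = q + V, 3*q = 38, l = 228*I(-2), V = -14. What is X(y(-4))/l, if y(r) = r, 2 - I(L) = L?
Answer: -1/684 ≈ -0.0014620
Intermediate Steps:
I(L) = 2 - L
l = 912 (l = 228*(2 - 1*(-2)) = 228*(2 + 2) = 228*4 = 912)
q = 38/3 (q = (⅓)*38 = 38/3 ≈ 12.667)
X(H) = -4/3 (X(H) = 38/3 - 14 = -4/3)
X(y(-4))/l = -4/3/912 = -4/3*1/912 = -1/684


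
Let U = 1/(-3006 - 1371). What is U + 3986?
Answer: 17446721/4377 ≈ 3986.0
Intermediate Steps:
U = -1/4377 (U = 1/(-4377) = -1/4377 ≈ -0.00022847)
U + 3986 = -1/4377 + 3986 = 17446721/4377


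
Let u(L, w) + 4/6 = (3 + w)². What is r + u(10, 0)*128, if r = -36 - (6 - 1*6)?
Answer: 3092/3 ≈ 1030.7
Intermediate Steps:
u(L, w) = -⅔ + (3 + w)²
r = -36 (r = -36 - (6 - 6) = -36 - 1*0 = -36 + 0 = -36)
r + u(10, 0)*128 = -36 + (-⅔ + (3 + 0)²)*128 = -36 + (-⅔ + 3²)*128 = -36 + (-⅔ + 9)*128 = -36 + (25/3)*128 = -36 + 3200/3 = 3092/3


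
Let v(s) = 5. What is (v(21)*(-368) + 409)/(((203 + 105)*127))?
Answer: -1431/39116 ≈ -0.036583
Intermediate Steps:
(v(21)*(-368) + 409)/(((203 + 105)*127)) = (5*(-368) + 409)/(((203 + 105)*127)) = (-1840 + 409)/((308*127)) = -1431/39116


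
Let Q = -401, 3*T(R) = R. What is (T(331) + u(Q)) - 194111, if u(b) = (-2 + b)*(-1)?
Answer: -580793/3 ≈ -1.9360e+5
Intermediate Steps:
T(R) = R/3
u(b) = 2 - b
(T(331) + u(Q)) - 194111 = ((⅓)*331 + (2 - 1*(-401))) - 194111 = (331/3 + (2 + 401)) - 194111 = (331/3 + 403) - 194111 = 1540/3 - 194111 = -580793/3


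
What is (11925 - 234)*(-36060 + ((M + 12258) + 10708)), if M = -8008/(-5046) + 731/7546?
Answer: -971361621364635/6346186 ≈ -1.5306e+8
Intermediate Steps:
M = 32058497/19038558 (M = -8008*(-1/5046) + 731*(1/7546) = 4004/2523 + 731/7546 = 32058497/19038558 ≈ 1.6839)
(11925 - 234)*(-36060 + ((M + 12258) + 10708)) = (11925 - 234)*(-36060 + ((32058497/19038558 + 12258) + 10708)) = 11691*(-36060 + (233406702461/19038558 + 10708)) = 11691*(-36060 + 437271581525/19038558) = 11691*(-249258819955/19038558) = -971361621364635/6346186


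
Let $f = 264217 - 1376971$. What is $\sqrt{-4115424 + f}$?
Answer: $i \sqrt{5228178} \approx 2286.5 i$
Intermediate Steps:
$f = -1112754$ ($f = 264217 - 1376971 = -1112754$)
$\sqrt{-4115424 + f} = \sqrt{-4115424 - 1112754} = \sqrt{-5228178} = i \sqrt{5228178}$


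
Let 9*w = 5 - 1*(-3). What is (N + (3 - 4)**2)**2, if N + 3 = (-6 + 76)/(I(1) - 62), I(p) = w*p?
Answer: 29929/3025 ≈ 9.8939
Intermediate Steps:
w = 8/9 (w = (5 - 1*(-3))/9 = (5 + 3)/9 = (1/9)*8 = 8/9 ≈ 0.88889)
I(p) = 8*p/9
N = -228/55 (N = -3 + (-6 + 76)/((8/9)*1 - 62) = -3 + 70/(8/9 - 62) = -3 + 70/(-550/9) = -3 + 70*(-9/550) = -3 - 63/55 = -228/55 ≈ -4.1455)
(N + (3 - 4)**2)**2 = (-228/55 + (3 - 4)**2)**2 = (-228/55 + (-1)**2)**2 = (-228/55 + 1)**2 = (-173/55)**2 = 29929/3025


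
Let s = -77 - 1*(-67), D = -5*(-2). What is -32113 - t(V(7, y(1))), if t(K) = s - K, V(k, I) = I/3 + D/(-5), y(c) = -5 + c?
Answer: -96319/3 ≈ -32106.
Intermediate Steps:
D = 10
s = -10 (s = -77 + 67 = -10)
V(k, I) = -2 + I/3 (V(k, I) = I/3 + 10/(-5) = I*(⅓) + 10*(-⅕) = I/3 - 2 = -2 + I/3)
t(K) = -10 - K
-32113 - t(V(7, y(1))) = -32113 - (-10 - (-2 + (-5 + 1)/3)) = -32113 - (-10 - (-2 + (⅓)*(-4))) = -32113 - (-10 - (-2 - 4/3)) = -32113 - (-10 - 1*(-10/3)) = -32113 - (-10 + 10/3) = -32113 - 1*(-20/3) = -32113 + 20/3 = -96319/3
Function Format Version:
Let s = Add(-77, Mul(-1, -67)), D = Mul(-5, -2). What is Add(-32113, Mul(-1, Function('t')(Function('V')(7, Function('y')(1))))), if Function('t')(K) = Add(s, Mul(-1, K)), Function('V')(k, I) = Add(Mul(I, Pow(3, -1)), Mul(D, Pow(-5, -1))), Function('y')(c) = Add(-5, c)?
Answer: Rational(-96319, 3) ≈ -32106.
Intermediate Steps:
D = 10
s = -10 (s = Add(-77, 67) = -10)
Function('V')(k, I) = Add(-2, Mul(Rational(1, 3), I)) (Function('V')(k, I) = Add(Mul(I, Pow(3, -1)), Mul(10, Pow(-5, -1))) = Add(Mul(I, Rational(1, 3)), Mul(10, Rational(-1, 5))) = Add(Mul(Rational(1, 3), I), -2) = Add(-2, Mul(Rational(1, 3), I)))
Function('t')(K) = Add(-10, Mul(-1, K))
Add(-32113, Mul(-1, Function('t')(Function('V')(7, Function('y')(1))))) = Add(-32113, Mul(-1, Add(-10, Mul(-1, Add(-2, Mul(Rational(1, 3), Add(-5, 1))))))) = Add(-32113, Mul(-1, Add(-10, Mul(-1, Add(-2, Mul(Rational(1, 3), -4)))))) = Add(-32113, Mul(-1, Add(-10, Mul(-1, Add(-2, Rational(-4, 3)))))) = Add(-32113, Mul(-1, Add(-10, Mul(-1, Rational(-10, 3))))) = Add(-32113, Mul(-1, Add(-10, Rational(10, 3)))) = Add(-32113, Mul(-1, Rational(-20, 3))) = Add(-32113, Rational(20, 3)) = Rational(-96319, 3)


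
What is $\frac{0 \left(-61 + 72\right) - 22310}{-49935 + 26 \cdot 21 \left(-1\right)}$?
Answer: $\frac{22310}{50481} \approx 0.44195$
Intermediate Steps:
$\frac{0 \left(-61 + 72\right) - 22310}{-49935 + 26 \cdot 21 \left(-1\right)} = \frac{0 \cdot 11 - 22310}{-49935 + 546 \left(-1\right)} = \frac{0 - 22310}{-49935 - 546} = - \frac{22310}{-50481} = \left(-22310\right) \left(- \frac{1}{50481}\right) = \frac{22310}{50481}$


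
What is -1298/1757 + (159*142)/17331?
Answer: 108012/191513 ≈ 0.56399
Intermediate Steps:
-1298/1757 + (159*142)/17331 = -1298*1/1757 + 22578*(1/17331) = -1298/1757 + 142/109 = 108012/191513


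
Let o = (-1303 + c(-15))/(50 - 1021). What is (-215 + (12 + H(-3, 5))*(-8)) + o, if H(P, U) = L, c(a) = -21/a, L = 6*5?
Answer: -2668597/4855 ≈ -549.66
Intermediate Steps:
L = 30
H(P, U) = 30
o = 6508/4855 (o = (-1303 - 21/(-15))/(50 - 1021) = (-1303 - 21*(-1/15))/(-971) = (-1303 + 7/5)*(-1/971) = -6508/5*(-1/971) = 6508/4855 ≈ 1.3405)
(-215 + (12 + H(-3, 5))*(-8)) + o = (-215 + (12 + 30)*(-8)) + 6508/4855 = (-215 + 42*(-8)) + 6508/4855 = (-215 - 336) + 6508/4855 = -551 + 6508/4855 = -2668597/4855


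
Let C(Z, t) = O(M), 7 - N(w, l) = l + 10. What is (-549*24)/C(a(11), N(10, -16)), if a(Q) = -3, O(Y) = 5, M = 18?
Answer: -13176/5 ≈ -2635.2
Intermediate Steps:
N(w, l) = -3 - l (N(w, l) = 7 - (l + 10) = 7 - (10 + l) = 7 + (-10 - l) = -3 - l)
C(Z, t) = 5
(-549*24)/C(a(11), N(10, -16)) = -549*24/5 = -13176*1/5 = -13176/5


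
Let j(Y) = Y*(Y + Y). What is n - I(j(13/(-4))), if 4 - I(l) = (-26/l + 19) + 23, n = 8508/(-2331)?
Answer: 334538/10101 ≈ 33.119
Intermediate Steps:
j(Y) = 2*Y² (j(Y) = Y*(2*Y) = 2*Y²)
n = -2836/777 (n = 8508*(-1/2331) = -2836/777 ≈ -3.6499)
I(l) = -38 + 26/l (I(l) = 4 - ((-26/l + 19) + 23) = 4 - ((19 - 26/l) + 23) = 4 - (42 - 26/l) = 4 + (-42 + 26/l) = -38 + 26/l)
n - I(j(13/(-4))) = -2836/777 - (-38 + 26/((2*(13/(-4))²))) = -2836/777 - (-38 + 26/((2*(13*(-¼))²))) = -2836/777 - (-38 + 26/((2*(-13/4)²))) = -2836/777 - (-38 + 26/((2*(169/16)))) = -2836/777 - (-38 + 26/(169/8)) = -2836/777 - (-38 + 26*(8/169)) = -2836/777 - (-38 + 16/13) = -2836/777 - 1*(-478/13) = -2836/777 + 478/13 = 334538/10101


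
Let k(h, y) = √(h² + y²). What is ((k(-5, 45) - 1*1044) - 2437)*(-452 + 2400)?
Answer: -6780988 + 9740*√82 ≈ -6.6928e+6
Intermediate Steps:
((k(-5, 45) - 1*1044) - 2437)*(-452 + 2400) = ((√((-5)² + 45²) - 1*1044) - 2437)*(-452 + 2400) = ((√(25 + 2025) - 1044) - 2437)*1948 = ((√2050 - 1044) - 2437)*1948 = ((5*√82 - 1044) - 2437)*1948 = ((-1044 + 5*√82) - 2437)*1948 = (-3481 + 5*√82)*1948 = -6780988 + 9740*√82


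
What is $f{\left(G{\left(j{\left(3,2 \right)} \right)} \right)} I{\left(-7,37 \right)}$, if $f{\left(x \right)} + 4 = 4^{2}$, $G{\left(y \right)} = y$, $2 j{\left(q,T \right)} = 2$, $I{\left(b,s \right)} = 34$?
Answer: $408$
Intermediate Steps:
$j{\left(q,T \right)} = 1$ ($j{\left(q,T \right)} = \frac{1}{2} \cdot 2 = 1$)
$f{\left(x \right)} = 12$ ($f{\left(x \right)} = -4 + 4^{2} = -4 + 16 = 12$)
$f{\left(G{\left(j{\left(3,2 \right)} \right)} \right)} I{\left(-7,37 \right)} = 12 \cdot 34 = 408$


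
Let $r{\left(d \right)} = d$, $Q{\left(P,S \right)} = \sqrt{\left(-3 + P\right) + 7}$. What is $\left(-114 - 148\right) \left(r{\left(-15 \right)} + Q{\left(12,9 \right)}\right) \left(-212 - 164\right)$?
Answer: $-1083632$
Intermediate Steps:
$Q{\left(P,S \right)} = \sqrt{4 + P}$
$\left(-114 - 148\right) \left(r{\left(-15 \right)} + Q{\left(12,9 \right)}\right) \left(-212 - 164\right) = \left(-114 - 148\right) \left(-15 + \sqrt{4 + 12}\right) \left(-212 - 164\right) = - 262 \left(-15 + \sqrt{16}\right) \left(-376\right) = - 262 \left(-15 + 4\right) \left(-376\right) = - 262 \left(\left(-11\right) \left(-376\right)\right) = \left(-262\right) 4136 = -1083632$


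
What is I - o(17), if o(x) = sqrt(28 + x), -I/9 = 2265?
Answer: -20385 - 3*sqrt(5) ≈ -20392.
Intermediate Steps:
I = -20385 (I = -9*2265 = -20385)
I - o(17) = -20385 - sqrt(28 + 17) = -20385 - sqrt(45) = -20385 - 3*sqrt(5)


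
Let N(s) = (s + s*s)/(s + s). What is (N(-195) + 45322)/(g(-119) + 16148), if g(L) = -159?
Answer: 45225/15989 ≈ 2.8285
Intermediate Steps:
N(s) = (s + s²)/(2*s) (N(s) = (s + s²)/((2*s)) = (s + s²)*(1/(2*s)) = (s + s²)/(2*s))
(N(-195) + 45322)/(g(-119) + 16148) = ((½ + (½)*(-195)) + 45322)/(-159 + 16148) = ((½ - 195/2) + 45322)/15989 = (-97 + 45322)*(1/15989) = 45225*(1/15989) = 45225/15989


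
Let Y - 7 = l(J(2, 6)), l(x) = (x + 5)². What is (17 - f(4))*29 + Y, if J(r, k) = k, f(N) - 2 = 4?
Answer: 447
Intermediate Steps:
f(N) = 6 (f(N) = 2 + 4 = 6)
l(x) = (5 + x)²
Y = 128 (Y = 7 + (5 + 6)² = 7 + 11² = 7 + 121 = 128)
(17 - f(4))*29 + Y = (17 - 1*6)*29 + 128 = (17 - 6)*29 + 128 = 11*29 + 128 = 319 + 128 = 447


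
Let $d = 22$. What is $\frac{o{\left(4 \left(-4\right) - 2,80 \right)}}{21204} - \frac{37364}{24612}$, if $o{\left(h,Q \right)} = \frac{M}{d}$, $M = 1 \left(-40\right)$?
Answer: $- \frac{181571272}{119595861} \approx -1.5182$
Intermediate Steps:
$M = -40$
$o{\left(h,Q \right)} = - \frac{20}{11}$ ($o{\left(h,Q \right)} = - \frac{40}{22} = \left(-40\right) \frac{1}{22} = - \frac{20}{11}$)
$\frac{o{\left(4 \left(-4\right) - 2,80 \right)}}{21204} - \frac{37364}{24612} = - \frac{20}{11 \cdot 21204} - \frac{37364}{24612} = \left(- \frac{20}{11}\right) \frac{1}{21204} - \frac{9341}{6153} = - \frac{5}{58311} - \frac{9341}{6153} = - \frac{181571272}{119595861}$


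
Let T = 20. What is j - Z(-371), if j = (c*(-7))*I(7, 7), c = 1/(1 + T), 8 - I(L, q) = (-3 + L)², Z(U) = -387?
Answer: 1169/3 ≈ 389.67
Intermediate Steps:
I(L, q) = 8 - (-3 + L)²
c = 1/21 (c = 1/(1 + 20) = 1/21 ≈ 0.047619)
j = 8/3 (j = ((1/21)*(-7))*(8 - (-3 + 7)²) = -(8 - 1*4²)/3 = -(8 - 1*16)/3 = -(8 - 16)/3 = -⅓*(-8) = 8/3 ≈ 2.6667)
j - Z(-371) = 8/3 - 1*(-387) = 8/3 + 387 = 1169/3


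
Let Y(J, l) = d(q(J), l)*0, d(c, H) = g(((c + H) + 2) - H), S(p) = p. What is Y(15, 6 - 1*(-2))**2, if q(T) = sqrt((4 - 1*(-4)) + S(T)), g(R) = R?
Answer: 0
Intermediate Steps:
q(T) = sqrt(8 + T) (q(T) = sqrt((4 - 1*(-4)) + T) = sqrt((4 + 4) + T) = sqrt(8 + T))
d(c, H) = 2 + c (d(c, H) = ((c + H) + 2) - H = ((H + c) + 2) - H = (2 + H + c) - H = 2 + c)
Y(J, l) = 0 (Y(J, l) = (2 + sqrt(8 + J))*0 = 0)
Y(15, 6 - 1*(-2))**2 = 0**2 = 0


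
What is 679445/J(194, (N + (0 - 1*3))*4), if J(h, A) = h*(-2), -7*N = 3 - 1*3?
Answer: -679445/388 ≈ -1751.1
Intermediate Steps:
N = 0 (N = -(3 - 1*3)/7 = -(3 - 3)/7 = -⅐*0 = 0)
J(h, A) = -2*h
679445/J(194, (N + (0 - 1*3))*4) = 679445/((-2*194)) = 679445/(-388) = 679445*(-1/388) = -679445/388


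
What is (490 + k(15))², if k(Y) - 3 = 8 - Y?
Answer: 236196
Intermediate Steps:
k(Y) = 11 - Y (k(Y) = 3 + (8 - Y) = 11 - Y)
(490 + k(15))² = (490 + (11 - 1*15))² = (490 + (11 - 15))² = (490 - 4)² = 486² = 236196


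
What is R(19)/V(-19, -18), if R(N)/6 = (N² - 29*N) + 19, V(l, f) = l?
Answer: 54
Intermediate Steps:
R(N) = 114 - 174*N + 6*N² (R(N) = 6*((N² - 29*N) + 19) = 6*(19 + N² - 29*N) = 114 - 174*N + 6*N²)
R(19)/V(-19, -18) = (114 - 174*19 + 6*19²)/(-19) = (114 - 3306 + 6*361)*(-1/19) = (114 - 3306 + 2166)*(-1/19) = -1026*(-1/19) = 54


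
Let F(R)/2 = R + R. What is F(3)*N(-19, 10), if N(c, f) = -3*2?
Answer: -72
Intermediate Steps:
F(R) = 4*R (F(R) = 2*(R + R) = 2*(2*R) = 4*R)
N(c, f) = -6
F(3)*N(-19, 10) = (4*3)*(-6) = 12*(-6) = -72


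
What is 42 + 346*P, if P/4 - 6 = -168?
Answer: -224166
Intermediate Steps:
P = -648 (P = 24 + 4*(-168) = 24 - 672 = -648)
42 + 346*P = 42 + 346*(-648) = 42 - 224208 = -224166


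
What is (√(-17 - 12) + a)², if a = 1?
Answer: (1 + I*√29)² ≈ -28.0 + 10.77*I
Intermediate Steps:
(√(-17 - 12) + a)² = (√(-17 - 12) + 1)² = (√(-29) + 1)² = (I*√29 + 1)² = (1 + I*√29)²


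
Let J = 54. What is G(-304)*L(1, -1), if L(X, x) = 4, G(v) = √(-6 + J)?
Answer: 16*√3 ≈ 27.713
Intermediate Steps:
G(v) = 4*√3 (G(v) = √(-6 + 54) = √48 = 4*√3)
G(-304)*L(1, -1) = (4*√3)*4 = 16*√3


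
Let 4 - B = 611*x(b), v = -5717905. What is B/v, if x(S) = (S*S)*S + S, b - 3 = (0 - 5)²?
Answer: 253392/107885 ≈ 2.3487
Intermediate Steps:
b = 28 (b = 3 + (0 - 5)² = 3 + (-5)² = 3 + 25 = 28)
x(S) = S + S³ (x(S) = S²*S + S = S³ + S = S + S³)
B = -13429776 (B = 4 - 611*(28 + 28³) = 4 - 611*(28 + 21952) = 4 - 611*21980 = 4 - 1*13429780 = 4 - 13429780 = -13429776)
B/v = -13429776/(-5717905) = -13429776*(-1/5717905) = 253392/107885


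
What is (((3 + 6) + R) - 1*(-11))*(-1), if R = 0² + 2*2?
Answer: -24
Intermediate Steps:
R = 4 (R = 0 + 4 = 4)
(((3 + 6) + R) - 1*(-11))*(-1) = (((3 + 6) + 4) - 1*(-11))*(-1) = ((9 + 4) + 11)*(-1) = (13 + 11)*(-1) = 24*(-1) = -24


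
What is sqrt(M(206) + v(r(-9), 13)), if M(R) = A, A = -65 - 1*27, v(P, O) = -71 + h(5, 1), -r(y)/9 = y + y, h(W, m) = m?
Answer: 9*I*sqrt(2) ≈ 12.728*I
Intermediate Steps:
r(y) = -18*y (r(y) = -9*(y + y) = -18*y)
v(P, O) = -70 (v(P, O) = -71 + 1 = -70)
A = -92 (A = -65 - 27 = -92)
M(R) = -92
sqrt(M(206) + v(r(-9), 13)) = sqrt(-92 - 70) = sqrt(-162) = 9*I*sqrt(2)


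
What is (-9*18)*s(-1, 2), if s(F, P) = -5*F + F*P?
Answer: -486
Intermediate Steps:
(-9*18)*s(-1, 2) = (-9*18)*(-(-5 + 2)) = -(-162)*(-3) = -162*3 = -486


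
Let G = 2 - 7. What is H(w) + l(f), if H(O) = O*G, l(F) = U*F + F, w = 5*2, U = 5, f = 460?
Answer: 2710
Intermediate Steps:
w = 10
G = -5
l(F) = 6*F (l(F) = 5*F + F = 6*F)
H(O) = -5*O (H(O) = O*(-5) = -5*O)
H(w) + l(f) = -5*10 + 6*460 = -50 + 2760 = 2710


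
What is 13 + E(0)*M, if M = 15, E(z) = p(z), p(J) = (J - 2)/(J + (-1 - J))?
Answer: 43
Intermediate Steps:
p(J) = 2 - J (p(J) = (-2 + J)/(-1) = (-2 + J)*(-1) = 2 - J)
E(z) = 2 - z
13 + E(0)*M = 13 + (2 - 1*0)*15 = 13 + (2 + 0)*15 = 13 + 2*15 = 13 + 30 = 43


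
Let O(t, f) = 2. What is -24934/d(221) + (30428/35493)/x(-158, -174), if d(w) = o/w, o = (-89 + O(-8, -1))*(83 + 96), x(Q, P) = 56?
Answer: 912751400413/2579418282 ≈ 353.86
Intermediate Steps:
o = -15573 (o = (-89 + 2)*(83 + 96) = -87*179 = -15573)
d(w) = -15573/w
-24934/d(221) + (30428/35493)/x(-158, -174) = -24934/((-15573/221)) + (30428/35493)/56 = -24934/((-15573*1/221)) + (30428*(1/35493))*(1/56) = -24934/(-15573/221) + (30428/35493)*(1/56) = -24934*(-221/15573) + 7607/496902 = 5510414/15573 + 7607/496902 = 912751400413/2579418282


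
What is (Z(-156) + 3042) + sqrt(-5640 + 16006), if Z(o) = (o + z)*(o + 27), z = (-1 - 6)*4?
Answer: 26778 + sqrt(10366) ≈ 26880.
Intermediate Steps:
z = -28 (z = -7*4 = -28)
Z(o) = (-28 + o)*(27 + o) (Z(o) = (o - 28)*(o + 27) = (-28 + o)*(27 + o))
(Z(-156) + 3042) + sqrt(-5640 + 16006) = ((-756 + (-156)**2 - 1*(-156)) + 3042) + sqrt(-5640 + 16006) = ((-756 + 24336 + 156) + 3042) + sqrt(10366) = (23736 + 3042) + sqrt(10366) = 26778 + sqrt(10366)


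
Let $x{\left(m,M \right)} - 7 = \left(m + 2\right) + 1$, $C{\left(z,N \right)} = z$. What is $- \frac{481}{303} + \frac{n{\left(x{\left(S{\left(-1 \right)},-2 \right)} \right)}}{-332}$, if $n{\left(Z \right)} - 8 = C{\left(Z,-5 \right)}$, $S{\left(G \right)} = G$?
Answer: $- \frac{164843}{100596} \approx -1.6387$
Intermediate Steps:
$x{\left(m,M \right)} = 10 + m$ ($x{\left(m,M \right)} = 7 + \left(\left(m + 2\right) + 1\right) = 7 + \left(\left(2 + m\right) + 1\right) = 7 + \left(3 + m\right) = 10 + m$)
$n{\left(Z \right)} = 8 + Z$
$- \frac{481}{303} + \frac{n{\left(x{\left(S{\left(-1 \right)},-2 \right)} \right)}}{-332} = - \frac{481}{303} + \frac{8 + \left(10 - 1\right)}{-332} = \left(-481\right) \frac{1}{303} + \left(8 + 9\right) \left(- \frac{1}{332}\right) = - \frac{481}{303} + 17 \left(- \frac{1}{332}\right) = - \frac{481}{303} - \frac{17}{332} = - \frac{164843}{100596}$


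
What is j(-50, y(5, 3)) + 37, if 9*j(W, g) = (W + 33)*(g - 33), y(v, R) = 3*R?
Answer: 247/3 ≈ 82.333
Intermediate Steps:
j(W, g) = (-33 + g)*(33 + W)/9 (j(W, g) = ((W + 33)*(g - 33))/9 = ((33 + W)*(-33 + g))/9 = ((-33 + g)*(33 + W))/9 = (-33 + g)*(33 + W)/9)
j(-50, y(5, 3)) + 37 = (-121 - 11/3*(-50) + 11*(3*3)/3 + (1/9)*(-50)*(3*3)) + 37 = (-121 + 550/3 + (11/3)*9 + (1/9)*(-50)*9) + 37 = (-121 + 550/3 + 33 - 50) + 37 = 136/3 + 37 = 247/3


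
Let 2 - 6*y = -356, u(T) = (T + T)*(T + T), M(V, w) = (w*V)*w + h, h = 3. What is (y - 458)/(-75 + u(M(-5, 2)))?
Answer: -1195/3243 ≈ -0.36849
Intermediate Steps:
M(V, w) = 3 + V*w² (M(V, w) = (w*V)*w + 3 = (V*w)*w + 3 = V*w² + 3 = 3 + V*w²)
u(T) = 4*T² (u(T) = (2*T)*(2*T) = 4*T²)
y = 179/3 (y = ⅓ - ⅙*(-356) = ⅓ + 178/3 = 179/3 ≈ 59.667)
(y - 458)/(-75 + u(M(-5, 2))) = (179/3 - 458)/(-75 + 4*(3 - 5*2²)²) = -1195/(3*(-75 + 4*(3 - 5*4)²)) = -1195/(3*(-75 + 4*(3 - 20)²)) = -1195/(3*(-75 + 4*(-17)²)) = -1195/(3*(-75 + 4*289)) = -1195/(3*(-75 + 1156)) = -1195/3/1081 = -1195/3*1/1081 = -1195/3243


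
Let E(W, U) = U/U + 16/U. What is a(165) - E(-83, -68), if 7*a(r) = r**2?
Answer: 462734/119 ≈ 3888.5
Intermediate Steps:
E(W, U) = 1 + 16/U
a(r) = r**2/7
a(165) - E(-83, -68) = (1/7)*165**2 - (16 - 68)/(-68) = (1/7)*27225 - (-1)*(-52)/68 = 27225/7 - 1*13/17 = 27225/7 - 13/17 = 462734/119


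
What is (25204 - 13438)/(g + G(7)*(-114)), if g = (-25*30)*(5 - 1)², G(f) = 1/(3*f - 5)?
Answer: -31376/32019 ≈ -0.97992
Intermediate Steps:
G(f) = 1/(-5 + 3*f)
g = -12000 (g = -750*4² = -750*16 = -12000)
(25204 - 13438)/(g + G(7)*(-114)) = (25204 - 13438)/(-12000 - 114/(-5 + 3*7)) = 11766/(-12000 - 114/(-5 + 21)) = 11766/(-12000 - 114/16) = 11766/(-12000 + (1/16)*(-114)) = 11766/(-12000 - 57/8) = 11766/(-96057/8) = 11766*(-8/96057) = -31376/32019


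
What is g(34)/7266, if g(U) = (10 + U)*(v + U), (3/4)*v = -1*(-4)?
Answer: 2596/10899 ≈ 0.23819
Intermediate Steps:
v = 16/3 (v = 4*(-1*(-4))/3 = (4/3)*4 = 16/3 ≈ 5.3333)
g(U) = (10 + U)*(16/3 + U)
g(34)/7266 = (160/3 + 34² + (46/3)*34)/7266 = (160/3 + 1156 + 1564/3)*(1/7266) = (5192/3)*(1/7266) = 2596/10899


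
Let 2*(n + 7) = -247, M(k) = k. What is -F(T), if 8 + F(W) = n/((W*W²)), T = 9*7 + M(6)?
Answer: 584045/73002 ≈ 8.0004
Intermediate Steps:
n = -261/2 (n = -7 + (½)*(-247) = -7 - 247/2 = -261/2 ≈ -130.50)
T = 69 (T = 9*7 + 6 = 63 + 6 = 69)
F(W) = -8 - 261/(2*W³)
-F(T) = -(-8 - 261/2/69³) = -(-8 - 261/2*1/328509) = -(-8 - 29/73002) = -1*(-584045/73002) = 584045/73002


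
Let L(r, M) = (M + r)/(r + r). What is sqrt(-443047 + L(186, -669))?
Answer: 3*I*sqrt(189230851)/62 ≈ 665.62*I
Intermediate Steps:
L(r, M) = (M + r)/(2*r) (L(r, M) = (M + r)/((2*r)) = (M + r)*(1/(2*r)) = (M + r)/(2*r))
sqrt(-443047 + L(186, -669)) = sqrt(-443047 + (1/2)*(-669 + 186)/186) = sqrt(-443047 + (1/2)*(1/186)*(-483)) = sqrt(-443047 - 161/124) = sqrt(-54937989/124) = 3*I*sqrt(189230851)/62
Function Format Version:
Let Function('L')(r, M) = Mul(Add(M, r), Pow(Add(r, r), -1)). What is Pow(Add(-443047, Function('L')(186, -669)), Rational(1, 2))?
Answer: Mul(Rational(3, 62), I, Pow(189230851, Rational(1, 2))) ≈ Mul(665.62, I)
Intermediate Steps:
Function('L')(r, M) = Mul(Rational(1, 2), Pow(r, -1), Add(M, r)) (Function('L')(r, M) = Mul(Add(M, r), Pow(Mul(2, r), -1)) = Mul(Add(M, r), Mul(Rational(1, 2), Pow(r, -1))) = Mul(Rational(1, 2), Pow(r, -1), Add(M, r)))
Pow(Add(-443047, Function('L')(186, -669)), Rational(1, 2)) = Pow(Add(-443047, Mul(Rational(1, 2), Pow(186, -1), Add(-669, 186))), Rational(1, 2)) = Pow(Add(-443047, Mul(Rational(1, 2), Rational(1, 186), -483)), Rational(1, 2)) = Pow(Add(-443047, Rational(-161, 124)), Rational(1, 2)) = Pow(Rational(-54937989, 124), Rational(1, 2)) = Mul(Rational(3, 62), I, Pow(189230851, Rational(1, 2)))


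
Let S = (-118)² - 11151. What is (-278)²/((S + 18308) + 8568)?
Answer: 77284/29649 ≈ 2.6066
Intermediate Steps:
S = 2773 (S = 13924 - 11151 = 2773)
(-278)²/((S + 18308) + 8568) = (-278)²/((2773 + 18308) + 8568) = 77284/(21081 + 8568) = 77284/29649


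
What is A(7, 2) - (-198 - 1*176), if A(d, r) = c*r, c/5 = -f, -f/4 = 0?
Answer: 374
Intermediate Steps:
f = 0 (f = -4*0 = 0)
c = 0 (c = 5*(-1*0) = 5*0 = 0)
A(d, r) = 0 (A(d, r) = 0*r = 0)
A(7, 2) - (-198 - 1*176) = 0 - (-198 - 1*176) = 0 - (-198 - 176) = 0 - 1*(-374) = 0 + 374 = 374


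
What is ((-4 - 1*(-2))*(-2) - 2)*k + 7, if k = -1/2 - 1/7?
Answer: 40/7 ≈ 5.7143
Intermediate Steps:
k = -9/14 (k = -1*1/2 - 1*1/7 = -1/2 - 1/7 = -9/14 ≈ -0.64286)
((-4 - 1*(-2))*(-2) - 2)*k + 7 = ((-4 - 1*(-2))*(-2) - 2)*(-9/14) + 7 = ((-4 + 2)*(-2) - 2)*(-9/14) + 7 = (-2*(-2) - 2)*(-9/14) + 7 = (4 - 2)*(-9/14) + 7 = 2*(-9/14) + 7 = -9/7 + 7 = 40/7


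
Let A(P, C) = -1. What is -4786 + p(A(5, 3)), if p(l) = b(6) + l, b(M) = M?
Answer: -4781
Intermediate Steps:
p(l) = 6 + l
-4786 + p(A(5, 3)) = -4786 + (6 - 1) = -4786 + 5 = -4781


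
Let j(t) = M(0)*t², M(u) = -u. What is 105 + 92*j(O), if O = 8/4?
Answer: 105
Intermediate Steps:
O = 2 (O = 8*(¼) = 2)
j(t) = 0 (j(t) = (-1*0)*t² = 0*t² = 0)
105 + 92*j(O) = 105 + 92*0 = 105 + 0 = 105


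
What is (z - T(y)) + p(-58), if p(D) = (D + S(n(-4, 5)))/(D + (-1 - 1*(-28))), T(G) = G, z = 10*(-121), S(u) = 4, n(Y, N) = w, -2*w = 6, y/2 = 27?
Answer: -39130/31 ≈ -1262.3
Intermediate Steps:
y = 54 (y = 2*27 = 54)
w = -3 (w = -1/2*6 = -3)
n(Y, N) = -3
z = -1210
p(D) = (4 + D)/(27 + D) (p(D) = (D + 4)/(D + (-1 - 1*(-28))) = (4 + D)/(D + (-1 + 28)) = (4 + D)/(D + 27) = (4 + D)/(27 + D))
(z - T(y)) + p(-58) = (-1210 - 1*54) + (4 - 58)/(27 - 58) = (-1210 - 54) - 54/(-31) = -1264 - 1/31*(-54) = -1264 + 54/31 = -39130/31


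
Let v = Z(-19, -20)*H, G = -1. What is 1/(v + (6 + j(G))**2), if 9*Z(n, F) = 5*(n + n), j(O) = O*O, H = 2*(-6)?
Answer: 3/907 ≈ 0.0033076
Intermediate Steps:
H = -12
j(O) = O**2
Z(n, F) = 10*n/9 (Z(n, F) = (5*(n + n))/9 = (5*(2*n))/9 = (10*n)/9 = 10*n/9)
v = 760/3 (v = ((10/9)*(-19))*(-12) = -190/9*(-12) = 760/3 ≈ 253.33)
1/(v + (6 + j(G))**2) = 1/(760/3 + (6 + (-1)**2)**2) = 1/(760/3 + (6 + 1)**2) = 1/(760/3 + 7**2) = 1/(760/3 + 49) = 1/(907/3) = 3/907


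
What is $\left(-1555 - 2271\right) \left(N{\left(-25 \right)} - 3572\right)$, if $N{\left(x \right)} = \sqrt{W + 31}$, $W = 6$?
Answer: $13666472 - 3826 \sqrt{37} \approx 1.3643 \cdot 10^{7}$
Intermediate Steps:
$N{\left(x \right)} = \sqrt{37}$ ($N{\left(x \right)} = \sqrt{6 + 31} = \sqrt{37}$)
$\left(-1555 - 2271\right) \left(N{\left(-25 \right)} - 3572\right) = \left(-1555 - 2271\right) \left(\sqrt{37} - 3572\right) = - 3826 \left(-3572 + \sqrt{37}\right) = 13666472 - 3826 \sqrt{37}$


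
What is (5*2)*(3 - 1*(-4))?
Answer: 70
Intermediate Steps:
(5*2)*(3 - 1*(-4)) = 10*(3 + 4) = 10*7 = 70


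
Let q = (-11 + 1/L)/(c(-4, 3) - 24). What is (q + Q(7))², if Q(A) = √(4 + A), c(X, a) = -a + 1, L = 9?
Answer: 152980/13689 + 98*√11/117 ≈ 13.953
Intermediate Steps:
c(X, a) = 1 - a
q = 49/117 (q = (-11 + 1/9)/((1 - 1*3) - 24) = (-11 + ⅑)/((1 - 3) - 24) = -98/(9*(-2 - 24)) = -98/9/(-26) = -98/9*(-1/26) = 49/117 ≈ 0.41880)
(q + Q(7))² = (49/117 + √(4 + 7))² = (49/117 + √11)²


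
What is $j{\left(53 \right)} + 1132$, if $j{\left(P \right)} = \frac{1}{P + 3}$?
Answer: $\frac{63393}{56} \approx 1132.0$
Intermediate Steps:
$j{\left(P \right)} = \frac{1}{3 + P}$
$j{\left(53 \right)} + 1132 = \frac{1}{3 + 53} + 1132 = \frac{1}{56} + 1132 = \frac{63393}{56}$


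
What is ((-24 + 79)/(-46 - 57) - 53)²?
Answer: 30404196/10609 ≈ 2865.9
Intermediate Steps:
((-24 + 79)/(-46 - 57) - 53)² = (55/(-103) - 53)² = (55*(-1/103) - 53)² = (-55/103 - 53)² = (-5514/103)² = 30404196/10609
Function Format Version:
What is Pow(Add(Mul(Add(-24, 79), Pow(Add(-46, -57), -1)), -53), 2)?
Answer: Rational(30404196, 10609) ≈ 2865.9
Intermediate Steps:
Pow(Add(Mul(Add(-24, 79), Pow(Add(-46, -57), -1)), -53), 2) = Pow(Add(Mul(55, Pow(-103, -1)), -53), 2) = Pow(Add(Mul(55, Rational(-1, 103)), -53), 2) = Pow(Add(Rational(-55, 103), -53), 2) = Pow(Rational(-5514, 103), 2) = Rational(30404196, 10609)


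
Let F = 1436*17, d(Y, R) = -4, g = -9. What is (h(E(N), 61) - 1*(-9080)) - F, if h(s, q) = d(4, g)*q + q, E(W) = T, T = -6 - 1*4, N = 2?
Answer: -15515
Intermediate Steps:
T = -10 (T = -6 - 4 = -10)
E(W) = -10
h(s, q) = -3*q (h(s, q) = -4*q + q = -3*q)
F = 24412
(h(E(N), 61) - 1*(-9080)) - F = (-3*61 - 1*(-9080)) - 1*24412 = (-183 + 9080) - 24412 = 8897 - 24412 = -15515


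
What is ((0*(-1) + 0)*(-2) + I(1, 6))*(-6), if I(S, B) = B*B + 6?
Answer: -252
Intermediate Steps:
I(S, B) = 6 + B² (I(S, B) = B² + 6 = 6 + B²)
((0*(-1) + 0)*(-2) + I(1, 6))*(-6) = ((0*(-1) + 0)*(-2) + (6 + 6²))*(-6) = ((0 + 0)*(-2) + (6 + 36))*(-6) = (0*(-2) + 42)*(-6) = (0 + 42)*(-6) = 42*(-6) = -252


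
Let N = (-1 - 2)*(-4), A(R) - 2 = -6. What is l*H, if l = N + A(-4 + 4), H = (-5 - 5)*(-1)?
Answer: 80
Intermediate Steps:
H = 10 (H = -10*(-1) = 10)
A(R) = -4 (A(R) = 2 - 6 = -4)
N = 12 (N = -3*(-4) = 12)
l = 8 (l = 12 - 4 = 8)
l*H = 8*10 = 80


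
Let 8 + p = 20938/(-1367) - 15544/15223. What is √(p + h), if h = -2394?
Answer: 4*I*√65453746834457579/20809841 ≈ 49.177*I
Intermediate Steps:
p = -506466550/20809841 (p = -8 + (20938/(-1367) - 15544/15223) = -8 + (20938*(-1/1367) - 15544*1/15223) = -8 + (-20938/1367 - 15544/15223) = -8 - 339987822/20809841 = -506466550/20809841 ≈ -24.338)
√(p + h) = √(-506466550/20809841 - 2394) = √(-50325225904/20809841) = 4*I*√65453746834457579/20809841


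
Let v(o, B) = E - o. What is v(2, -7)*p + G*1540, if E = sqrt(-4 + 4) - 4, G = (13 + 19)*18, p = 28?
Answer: 886872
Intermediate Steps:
G = 576 (G = 32*18 = 576)
E = -4 (E = sqrt(0) - 4 = 0 - 4 = -4)
v(o, B) = -4 - o
v(2, -7)*p + G*1540 = (-4 - 1*2)*28 + 576*1540 = (-4 - 2)*28 + 887040 = -6*28 + 887040 = -168 + 887040 = 886872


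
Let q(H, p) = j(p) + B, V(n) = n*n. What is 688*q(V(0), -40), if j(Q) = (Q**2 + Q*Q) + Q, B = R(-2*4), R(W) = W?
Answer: 2168576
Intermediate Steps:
V(n) = n**2
B = -8 (B = -2*4 = -8)
j(Q) = Q + 2*Q**2 (j(Q) = (Q**2 + Q**2) + Q = 2*Q**2 + Q = Q + 2*Q**2)
q(H, p) = -8 + p*(1 + 2*p) (q(H, p) = p*(1 + 2*p) - 8 = -8 + p*(1 + 2*p))
688*q(V(0), -40) = 688*(-8 - 40*(1 + 2*(-40))) = 688*(-8 - 40*(1 - 80)) = 688*(-8 - 40*(-79)) = 688*(-8 + 3160) = 688*3152 = 2168576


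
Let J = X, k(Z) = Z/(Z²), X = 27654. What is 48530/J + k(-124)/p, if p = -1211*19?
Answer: 69230873567/39450034932 ≈ 1.7549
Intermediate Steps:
k(Z) = 1/Z (k(Z) = Z/Z² = 1/Z)
J = 27654
p = -23009
48530/J + k(-124)/p = 48530/27654 + 1/(-124*(-23009)) = 48530*(1/27654) - 1/124*(-1/23009) = 24265/13827 + 1/2853116 = 69230873567/39450034932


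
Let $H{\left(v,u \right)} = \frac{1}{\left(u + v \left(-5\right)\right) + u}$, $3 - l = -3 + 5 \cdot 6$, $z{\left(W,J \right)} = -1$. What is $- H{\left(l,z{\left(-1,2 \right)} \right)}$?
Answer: $- \frac{1}{118} \approx -0.0084746$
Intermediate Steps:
$l = -24$ ($l = 3 - \left(-3 + 5 \cdot 6\right) = 3 - \left(-3 + 30\right) = 3 - 27 = -24$)
$H{\left(v,u \right)} = \frac{1}{- 5 v + 2 u}$ ($H{\left(v,u \right)} = \frac{1}{\left(u - 5 v\right) + u} = \frac{1}{- 5 v + 2 u}$)
$- H{\left(l,z{\left(-1,2 \right)} \right)} = - \frac{1}{\left(-5\right) \left(-24\right) + 2 \left(-1\right)} = - \frac{1}{120 - 2} = - \frac{1}{118}$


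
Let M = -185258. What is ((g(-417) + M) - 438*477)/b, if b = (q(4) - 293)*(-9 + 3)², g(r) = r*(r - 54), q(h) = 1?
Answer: 197777/10512 ≈ 18.814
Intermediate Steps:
g(r) = r*(-54 + r)
b = -10512 (b = (1 - 293)*(-9 + 3)² = -292*(-6)² = -292*36 = -10512)
((g(-417) + M) - 438*477)/b = ((-417*(-54 - 417) - 185258) - 438*477)/(-10512) = ((-417*(-471) - 185258) - 208926)*(-1/10512) = ((196407 - 185258) - 208926)*(-1/10512) = (11149 - 208926)*(-1/10512) = -197777*(-1/10512) = 197777/10512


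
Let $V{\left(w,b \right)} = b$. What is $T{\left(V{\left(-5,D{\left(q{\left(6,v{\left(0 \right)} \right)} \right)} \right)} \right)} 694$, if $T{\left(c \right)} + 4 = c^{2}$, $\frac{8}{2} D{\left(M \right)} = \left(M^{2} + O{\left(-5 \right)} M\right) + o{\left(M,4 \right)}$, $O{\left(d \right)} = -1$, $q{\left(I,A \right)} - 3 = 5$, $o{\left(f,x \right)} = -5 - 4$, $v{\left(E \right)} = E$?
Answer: $\frac{744315}{8} \approx 93039.0$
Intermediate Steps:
$o{\left(f,x \right)} = -9$
$q{\left(I,A \right)} = 8$ ($q{\left(I,A \right)} = 3 + 5 = 8$)
$D{\left(M \right)} = - \frac{9}{4} - \frac{M}{4} + \frac{M^{2}}{4}$ ($D{\left(M \right)} = \frac{\left(M^{2} - M\right) - 9}{4} = \frac{-9 + M^{2} - M}{4} = - \frac{9}{4} - \frac{M}{4} + \frac{M^{2}}{4}$)
$T{\left(c \right)} = -4 + c^{2}$
$T{\left(V{\left(-5,D{\left(q{\left(6,v{\left(0 \right)} \right)} \right)} \right)} \right)} 694 = \left(-4 + \left(- \frac{9}{4} - 2 + \frac{8^{2}}{4}\right)^{2}\right) 694 = \left(-4 + \left(- \frac{9}{4} - 2 + \frac{1}{4} \cdot 64\right)^{2}\right) 694 = \left(-4 + \left(- \frac{9}{4} - 2 + 16\right)^{2}\right) 694 = \left(-4 + \left(\frac{47}{4}\right)^{2}\right) 694 = \left(-4 + \frac{2209}{16}\right) 694 = \frac{2145}{16} \cdot 694 = \frac{744315}{8}$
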